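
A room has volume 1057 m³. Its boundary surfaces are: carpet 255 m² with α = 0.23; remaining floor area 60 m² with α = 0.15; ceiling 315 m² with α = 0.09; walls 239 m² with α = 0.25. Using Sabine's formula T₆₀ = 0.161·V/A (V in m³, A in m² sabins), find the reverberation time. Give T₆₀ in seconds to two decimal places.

Summing Sᵢαᵢ: 255·0.23 + 60·0.15 + 315·0.09 + 239·0.25 = 155.75 m².
T₆₀ = 0.161·V/A = 0.161·1057/155.75 = 1.093 s.

1.09 s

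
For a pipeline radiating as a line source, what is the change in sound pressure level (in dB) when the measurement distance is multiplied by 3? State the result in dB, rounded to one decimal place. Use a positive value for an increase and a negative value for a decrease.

With cylindrical spreading the level changes by −10·log₁₀(r₂/r₁).
ΔL = −10·log₁₀(3) = -4.77 dB.

-4.8 dB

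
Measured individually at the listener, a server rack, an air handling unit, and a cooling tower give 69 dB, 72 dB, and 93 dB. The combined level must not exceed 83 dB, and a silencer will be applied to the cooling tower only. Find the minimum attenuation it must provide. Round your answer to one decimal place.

The untreated sources together contribute 10^(69/10) + 10^(72/10) = 2.379e+07, i.e. 73.76 dB.
To meet 83 dB overall, the treated cooling tower may contribute at most 10^(83/10) − 2.379e+07 = 1.757e+08, i.e. 82.45 dB.
So the cooling tower must be reduced from 93 to 82.45 dB: IL = 10.55 dB.

10.6 dB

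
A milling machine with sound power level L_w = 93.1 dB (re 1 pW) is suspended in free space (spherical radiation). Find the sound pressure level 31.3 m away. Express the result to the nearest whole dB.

52 dB

The power spreads over a sphere of area 4π·r², so L_p = L_w − 10·log₁₀(4π·r²).
4π·r² = 1.231e+04 m², 10·log₁₀ of that is 40.903 dB.
L_p = 93.1 − 40.903 = 52.20 dB.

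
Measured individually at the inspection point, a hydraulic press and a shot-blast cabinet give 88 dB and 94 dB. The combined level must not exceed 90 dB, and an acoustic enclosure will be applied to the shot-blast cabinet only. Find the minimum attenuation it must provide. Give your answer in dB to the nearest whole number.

8 dB

Everything except the shot-blast cabinet sums to 10^(88/10) = 6.310e+08 in linear terms, 88.00 dB.
The limit corresponds to 10^(90/10) = 1.000e+09; subtracting the fixed part leaves 3.690e+08 for the shot-blast cabinet, i.e. 85.67 dB.
Required insertion loss = 94 − 85.67 = 8.33 dB.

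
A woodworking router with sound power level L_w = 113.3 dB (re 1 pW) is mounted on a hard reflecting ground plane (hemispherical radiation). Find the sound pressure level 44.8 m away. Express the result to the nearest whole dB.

72 dB

Free-field hemispherical radiation: L_p = L_w − 10·log₁₀(2π·r²), r = 44.8 m.
2π·r² = 1.261e+04 m², 10·log₁₀ of that is 41.007 dB.
L_p = 113.3 − 41.007 = 72.29 dB.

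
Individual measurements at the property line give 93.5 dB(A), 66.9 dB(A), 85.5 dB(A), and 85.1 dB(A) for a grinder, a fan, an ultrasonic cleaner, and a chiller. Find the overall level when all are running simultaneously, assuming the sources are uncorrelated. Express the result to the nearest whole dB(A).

Incoherent sources combine by intensity addition: L_total = 10·log₁₀(Σ 10^(L_i/10)).
Σ 10^(L/10) = 10^(93.5/10) + 10^(66.9/10) + 10^(85.5/10) + 10^(85.1/10) = 2.922e+09.
L_total = 10·log₁₀(2.922e+09) = 94.66 dB(A).

95 dB(A)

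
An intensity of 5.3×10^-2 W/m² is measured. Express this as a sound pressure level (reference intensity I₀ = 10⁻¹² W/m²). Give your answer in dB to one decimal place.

107.2 dB

I/I₀ = 5.3×10^-2/10⁻¹² = 5.3×10^10, and L = 10·log₁₀(I/I₀).
L = 10·(0.7243 + 10) = 107.24 dB.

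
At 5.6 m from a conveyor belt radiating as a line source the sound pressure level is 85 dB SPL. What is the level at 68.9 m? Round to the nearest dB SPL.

Line-source attenuation: ΔL = 10·log₁₀(r₂/r₁) = 10·log₁₀(68.9/5.6) = 10.900 dB.
L₂ = 85 − 10·log₁₀(68.9/5.6) = 85 − 10.900 = 74.10 dB SPL.

74 dB SPL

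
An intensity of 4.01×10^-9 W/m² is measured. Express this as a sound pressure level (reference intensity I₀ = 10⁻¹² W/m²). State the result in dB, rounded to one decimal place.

36.0 dB

L = 10·log₁₀(I/I₀) = 10·log₁₀(4.01×10^-9/10⁻¹²) = 10·log₁₀(4.01×10^3).
L = 10·(0.6031 + 3) = 36.03 dB.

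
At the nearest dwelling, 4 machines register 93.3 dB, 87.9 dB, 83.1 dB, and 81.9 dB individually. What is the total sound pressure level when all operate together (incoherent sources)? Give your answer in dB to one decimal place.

For uncorrelated sources the intensities add, so convert each level to linear form, sum, and take 10·log₁₀ of the total.
Σ 10^(L/10) = 10^(93.3/10) + 10^(87.9/10) + 10^(83.1/10) + 10^(81.9/10) = 3.114e+09.
L_total = 10·log₁₀(3.114e+09) = 94.93 dB.

94.9 dB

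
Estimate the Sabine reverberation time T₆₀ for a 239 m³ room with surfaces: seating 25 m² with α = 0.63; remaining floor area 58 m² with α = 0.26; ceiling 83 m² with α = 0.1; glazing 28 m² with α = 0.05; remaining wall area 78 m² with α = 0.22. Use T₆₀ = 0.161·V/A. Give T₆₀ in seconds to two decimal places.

A = Σ Sᵢαᵢ = 25·0.63 + 58·0.26 + 83·0.1 + 28·0.05 + 78·0.22 = 57.69 m².
T₆₀ = 0.161·V/A = 0.161·239/57.69 = 0.667 s.

0.67 s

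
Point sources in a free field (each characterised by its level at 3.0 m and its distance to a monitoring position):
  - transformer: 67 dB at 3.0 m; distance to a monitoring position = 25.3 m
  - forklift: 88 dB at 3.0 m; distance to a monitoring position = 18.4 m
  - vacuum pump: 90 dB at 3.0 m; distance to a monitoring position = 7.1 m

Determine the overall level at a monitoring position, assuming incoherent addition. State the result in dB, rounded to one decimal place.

Propagate each source to the receiver with L = L_ref − 20·log₁₀(r/r_ref), then add intensities.
transformer: 67 − 20·log₁₀(25.3/3.0) = 67 − 18.52 = 48.48 dB.
forklift: 88 − 20·log₁₀(18.4/3.0) = 88 − 15.75 = 72.25 dB.
vacuum pump: 90 − 20·log₁₀(7.1/3.0) = 90 − 7.48 = 82.52 dB.
Σ 10^(L/10) = 1.954e+08 → L_total = 10·log₁₀(1.954e+08) = 82.91 dB.

82.9 dB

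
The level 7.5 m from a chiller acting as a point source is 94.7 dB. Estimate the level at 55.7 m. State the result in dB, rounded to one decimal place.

Point-source attenuation: ΔL = 20·log₁₀(r₂/r₁) = 20·log₁₀(55.7/7.5) = 17.416 dB.
L₂ = 94.7 − 20·log₁₀(55.7/7.5) = 94.7 − 17.416 = 77.28 dB.

77.3 dB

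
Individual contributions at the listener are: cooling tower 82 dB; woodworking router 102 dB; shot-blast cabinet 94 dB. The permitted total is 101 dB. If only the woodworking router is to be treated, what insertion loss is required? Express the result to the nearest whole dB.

2 dB

The untreated sources together contribute 10^(82/10) + 10^(94/10) = 2.670e+09, i.e. 94.27 dB.
The limit corresponds to 10^(101/10) = 1.259e+10; subtracting the fixed part leaves 9.919e+09 for the woodworking router, i.e. 99.96 dB.
Required insertion loss = 102 − 99.96 = 2.04 dB.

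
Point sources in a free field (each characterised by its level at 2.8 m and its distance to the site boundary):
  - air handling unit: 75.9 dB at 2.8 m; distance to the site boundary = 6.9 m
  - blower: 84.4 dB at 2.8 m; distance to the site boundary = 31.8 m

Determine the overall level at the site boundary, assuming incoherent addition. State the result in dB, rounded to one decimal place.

First find each source's level at the receiver (point-source: −20·log₁₀(r/r_ref)), then combine on an intensity basis.
air handling unit: 75.9 − 20·log₁₀(6.9/2.8) = 75.9 − 7.83 = 68.07 dB.
blower: 84.4 − 20·log₁₀(31.8/2.8) = 84.4 − 21.11 = 63.29 dB.
Σ 10^(L/10) = 8.542e+06 → L_total = 10·log₁₀(8.542e+06) = 69.32 dB.

69.3 dB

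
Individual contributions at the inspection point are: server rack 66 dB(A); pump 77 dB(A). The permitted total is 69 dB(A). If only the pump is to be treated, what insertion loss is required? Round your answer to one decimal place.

11.0 dB

Fixed contribution from the other source: Σ 10^(L/10) = 10^(66/10) = 3.981e+06 (66.00 dB(A)).
The limit corresponds to 10^(69/10) = 7.943e+06; subtracting the fixed part leaves 3.962e+06 for the pump, i.e. 65.98 dB(A).
So the pump must be reduced from 77 to 65.98 dB(A): IL = 11.02 dB.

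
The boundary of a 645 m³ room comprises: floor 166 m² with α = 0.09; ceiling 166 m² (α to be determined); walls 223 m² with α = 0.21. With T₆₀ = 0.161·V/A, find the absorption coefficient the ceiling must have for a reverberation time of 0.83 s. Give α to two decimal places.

A = 0.161·V/T₆₀ = 0.161·645/0.83 = 125.11 m² sabins.
Absorption from the other surfaces = 166·0.09 + 223·0.21 = 61.77 m², so the ceiling must supply 63.34 m² over 166 m².
α = 63.34/166 = 0.382.

0.38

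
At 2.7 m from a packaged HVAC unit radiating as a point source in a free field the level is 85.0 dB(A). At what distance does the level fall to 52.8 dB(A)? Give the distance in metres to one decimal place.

For a point source L₁ − L₂ = 20·log₁₀(r₂/r₁), so r₂ = r₁·10^((L₁−L₂)/20).
r₂ = 2.7·10^((85.0−52.8)/20) = 2.7·10^(32.2/20) = 109.99 m.

110.0 m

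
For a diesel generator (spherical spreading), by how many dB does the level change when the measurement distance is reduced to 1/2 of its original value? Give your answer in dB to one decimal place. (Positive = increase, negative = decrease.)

A point source loses 6 dB per doubling of distance; generally ΔL = −20·log₁₀(r₂/r₁).
ΔL = −20·log₁₀(0.5) = +6.02 dB.

+6.0 dB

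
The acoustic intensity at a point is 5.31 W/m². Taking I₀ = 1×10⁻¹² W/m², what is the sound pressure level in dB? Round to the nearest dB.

I/I₀ = 5.31/10⁻¹² = 5.31×10^12, and L = 10·log₁₀(I/I₀).
L = 10·(0.7251 + 12) = 127.25 dB.

127 dB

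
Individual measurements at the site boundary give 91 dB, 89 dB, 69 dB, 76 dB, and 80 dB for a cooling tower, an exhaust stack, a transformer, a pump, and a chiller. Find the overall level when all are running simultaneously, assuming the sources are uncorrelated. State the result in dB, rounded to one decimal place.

93.4 dB

Incoherent sources combine by intensity addition: L_total = 10·log₁₀(Σ 10^(L_i/10)).
Σ 10^(L/10) = 10^(91/10) + 10^(89/10) + 10^(69/10) + 10^(76/10) + 10^(80/10) = 2.201e+09.
L_total = 10·log₁₀(2.201e+09) = 93.43 dB.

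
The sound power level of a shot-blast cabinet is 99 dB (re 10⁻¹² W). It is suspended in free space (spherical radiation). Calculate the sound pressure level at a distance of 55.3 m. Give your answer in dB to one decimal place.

53.2 dB

Free-field spherical radiation: L_p = L_w − 10·log₁₀(4π·r²), r = 55.3 m.
4π·r² = 3.843e+04 m², 10·log₁₀ of that is 45.847 dB.
L_p = 99 − 45.847 = 53.15 dB.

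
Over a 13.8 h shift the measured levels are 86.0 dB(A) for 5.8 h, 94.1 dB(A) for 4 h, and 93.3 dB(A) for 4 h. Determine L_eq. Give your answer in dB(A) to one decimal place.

Weight each interval's intensity by its duration and average over T = 13.8 h:
Σ tᵢ·10^(Lᵢ/10) = 5.8·10^(86.0/10) + 4·10^(94.1/10) + 4·10^(93.3/10) = 2.114e+10.
L_eq = 10·log₁₀(2.114e+10/13.8) = 91.85 dB(A).

91.9 dB(A)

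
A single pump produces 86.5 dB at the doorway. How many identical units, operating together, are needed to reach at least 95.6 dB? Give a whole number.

9

The shortfall is 95.6 − 86.5 = 9.1 dB, and N units add 10·log₁₀ N, so need 10·log₁₀ N ≥ 9.1.
N ≥ 10^(9.1/10) = 8.128, so N = 9.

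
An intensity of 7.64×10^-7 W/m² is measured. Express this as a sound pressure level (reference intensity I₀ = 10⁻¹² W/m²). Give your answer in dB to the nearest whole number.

59 dB

L = 10·log₁₀(I/I₀) = 10·log₁₀(7.64×10^-7/10⁻¹²) = 10·log₁₀(7.64×10^5).
L = 10·(0.8831 + 5) = 58.83 dB.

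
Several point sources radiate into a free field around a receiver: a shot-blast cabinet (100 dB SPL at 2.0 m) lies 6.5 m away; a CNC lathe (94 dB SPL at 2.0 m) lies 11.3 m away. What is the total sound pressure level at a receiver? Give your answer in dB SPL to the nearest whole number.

First find each source's level at the receiver (point-source: −20·log₁₀(r/r_ref)), then combine on an intensity basis.
shot-blast cabinet: 100 − 20·log₁₀(6.5/2.0) = 100 − 10.24 = 89.76 dB SPL.
CNC lathe: 94 − 20·log₁₀(11.3/2.0) = 94 − 15.04 = 78.96 dB SPL.
Σ 10^(L/10) = 1.025e+09 → L_total = 10·log₁₀(1.025e+09) = 90.11 dB SPL.

90 dB SPL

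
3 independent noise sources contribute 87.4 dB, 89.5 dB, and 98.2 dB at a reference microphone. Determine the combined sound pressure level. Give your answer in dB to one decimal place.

Incoherent sources combine by intensity addition: L_total = 10·log₁₀(Σ 10^(L_i/10)).
Σ 10^(L/10) = 10^(87.4/10) + 10^(89.5/10) + 10^(98.2/10) = 8.048e+09.
L_total = 10·log₁₀(8.048e+09) = 99.06 dB.

99.1 dB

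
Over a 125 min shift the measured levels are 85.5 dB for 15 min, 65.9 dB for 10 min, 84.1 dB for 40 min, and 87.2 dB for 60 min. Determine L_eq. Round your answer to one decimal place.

The energy average is taken in the linear domain: L_eq = 10·log₁₀[(Σ tᵢ·10^(Lᵢ/10))/T], T = 125 min.
Σ tᵢ·10^(Lᵢ/10) = 15·10^(85.5/10) + 10·10^(65.9/10) + 40·10^(84.1/10) + 60·10^(87.2/10) = 4.713e+10.
L_eq = 10·log₁₀(4.713e+10/125) = 85.76 dB.

85.8 dB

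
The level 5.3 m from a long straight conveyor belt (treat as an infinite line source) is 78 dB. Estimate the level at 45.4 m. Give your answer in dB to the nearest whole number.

69 dB

Cylindrical spreading from a line source gives a 10·log₁₀(r₂/r₁) drop.
L₂ = 78 − 10·log₁₀(45.4/5.3) = 78 − 9.328 = 68.67 dB.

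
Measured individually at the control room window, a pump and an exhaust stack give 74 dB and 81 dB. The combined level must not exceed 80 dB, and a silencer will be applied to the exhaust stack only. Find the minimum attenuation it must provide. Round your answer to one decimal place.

2.3 dB

Everything except the exhaust stack sums to 10^(74/10) = 2.512e+07 in linear terms, 74.00 dB.
To meet 80 dB overall, the treated exhaust stack may contribute at most 10^(80/10) − 2.512e+07 = 7.488e+07, i.e. 78.74 dB.
So the exhaust stack must be reduced from 81 to 78.74 dB: IL = 2.26 dB.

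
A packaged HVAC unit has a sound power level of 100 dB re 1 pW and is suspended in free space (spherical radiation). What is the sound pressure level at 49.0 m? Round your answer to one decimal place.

The power spreads over a sphere of area 4π·r², so L_p = L_w − 10·log₁₀(4π·r²).
4π·r² = 3.017e+04 m², 10·log₁₀ of that is 44.796 dB.
L_p = 100 − 44.796 = 55.20 dB.

55.2 dB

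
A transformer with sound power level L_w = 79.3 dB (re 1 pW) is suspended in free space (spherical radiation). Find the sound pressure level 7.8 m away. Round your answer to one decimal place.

L_p = L_w − 10·log₁₀(4π·r²) with r = 7.8 m.
4π·r² = 764.5 m², 10·log₁₀ of that is 28.834 dB.
L_p = 79.3 − 28.834 = 50.47 dB.

50.5 dB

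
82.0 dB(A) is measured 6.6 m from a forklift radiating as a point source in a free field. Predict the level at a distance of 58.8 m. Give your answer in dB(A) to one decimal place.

63.0 dB(A)

Spherical spreading from a point source gives a 20·log₁₀(r₂/r₁) drop.
L₂ = 82.0 − 20·log₁₀(58.8/6.6) = 82.0 − 18.997 = 63.00 dB(A).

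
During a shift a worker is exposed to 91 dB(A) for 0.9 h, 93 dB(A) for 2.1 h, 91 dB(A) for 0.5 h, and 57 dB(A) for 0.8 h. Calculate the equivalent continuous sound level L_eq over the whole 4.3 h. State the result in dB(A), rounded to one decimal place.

91.4 dB(A)

The energy average is taken in the linear domain: L_eq = 10·log₁₀[(Σ tᵢ·10^(Lᵢ/10))/T], T = 4.3 h.
Σ tᵢ·10^(Lᵢ/10) = 0.9·10^(91/10) + 2.1·10^(93/10) + 0.5·10^(91/10) + 0.8·10^(57/10) = 5.953e+09.
L_eq = 10·log₁₀(5.953e+09/4.3) = 91.41 dB(A).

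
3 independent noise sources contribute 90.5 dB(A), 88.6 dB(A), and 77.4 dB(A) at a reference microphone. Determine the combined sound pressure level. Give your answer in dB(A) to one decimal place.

92.8 dB(A)

Incoherent sources combine by intensity addition: L_total = 10·log₁₀(Σ 10^(L_i/10)).
Σ 10^(L/10) = 10^(90.5/10) + 10^(88.6/10) + 10^(77.4/10) = 1.901e+09.
L_total = 10·log₁₀(1.901e+09) = 92.79 dB(A).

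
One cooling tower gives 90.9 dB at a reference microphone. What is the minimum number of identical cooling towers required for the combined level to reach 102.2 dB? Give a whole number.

14

The shortfall is 102.2 − 90.9 = 11.3 dB, and N units add 10·log₁₀ N, so need 10·log₁₀ N ≥ 11.3.
N ≥ 10^(11.3/10) = 13.490, so N = 14.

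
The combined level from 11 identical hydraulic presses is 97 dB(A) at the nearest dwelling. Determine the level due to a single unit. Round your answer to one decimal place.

86.6 dB(A)

Dividing the total intensity by 11 lowers the level by 10·log₁₀ 11 = 10.414 dB: L₁ = 97 − 10.414.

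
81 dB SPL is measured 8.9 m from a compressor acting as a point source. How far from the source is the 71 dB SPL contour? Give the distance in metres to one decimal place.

For a point source L₁ − L₂ = 20·log₁₀(r₂/r₁), so r₂ = r₁·10^((L₁−L₂)/20).
r₂ = 8.9·10^((81−71)/20) = 8.9·10^(10.0/20) = 28.14 m.

28.1 m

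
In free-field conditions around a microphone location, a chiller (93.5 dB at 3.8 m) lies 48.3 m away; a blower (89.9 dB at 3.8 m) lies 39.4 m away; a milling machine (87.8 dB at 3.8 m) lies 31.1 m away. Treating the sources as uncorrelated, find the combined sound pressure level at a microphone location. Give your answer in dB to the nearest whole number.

Propagate each source to the receiver with L = L_ref − 20·log₁₀(r/r_ref), then add intensities.
chiller: 93.5 − 20·log₁₀(48.3/3.8) = 93.5 − 22.08 = 71.42 dB.
blower: 89.9 − 20·log₁₀(39.4/3.8) = 89.9 − 20.31 = 69.59 dB.
milling machine: 87.8 − 20·log₁₀(31.1/3.8) = 87.8 − 18.26 = 69.54 dB.
Σ 10^(L/10) = 3.194e+07 → L_total = 10·log₁₀(3.194e+07) = 75.04 dB.

75 dB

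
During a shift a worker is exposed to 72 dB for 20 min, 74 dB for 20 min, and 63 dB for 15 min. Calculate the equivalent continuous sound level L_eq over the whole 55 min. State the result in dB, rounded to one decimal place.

L_eq = 10·log₁₀[(1/T)·Σ tᵢ·10^(Lᵢ/10)] with T = 55 min.
Σ tᵢ·10^(Lᵢ/10) = 20·10^(72/10) + 20·10^(74/10) + 15·10^(63/10) = 8.493e+08.
L_eq = 10·log₁₀(8.493e+08/55) = 71.89 dB.

71.9 dB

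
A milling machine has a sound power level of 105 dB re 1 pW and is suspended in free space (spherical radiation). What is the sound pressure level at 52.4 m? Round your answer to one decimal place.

L_p = L_w − 10·log₁₀(4π·r²) with r = 52.4 m.
4π·r² = 3.45e+04 m², 10·log₁₀ of that is 45.379 dB.
L_p = 105 − 45.379 = 59.62 dB.

59.6 dB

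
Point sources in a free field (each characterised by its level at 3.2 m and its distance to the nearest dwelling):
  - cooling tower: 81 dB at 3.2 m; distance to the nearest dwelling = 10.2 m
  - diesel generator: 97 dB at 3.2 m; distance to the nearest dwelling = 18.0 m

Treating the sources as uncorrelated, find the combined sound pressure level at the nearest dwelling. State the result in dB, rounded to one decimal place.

Propagate each source to the receiver with L = L_ref − 20·log₁₀(r/r_ref), then add intensities.
cooling tower: 81 − 20·log₁₀(10.2/3.2) = 81 − 10.07 = 70.93 dB.
diesel generator: 97 − 20·log₁₀(18.0/3.2) = 97 − 15.00 = 82.00 dB.
Σ 10^(L/10) = 1.708e+08 → L_total = 10·log₁₀(1.708e+08) = 82.32 dB.

82.3 dB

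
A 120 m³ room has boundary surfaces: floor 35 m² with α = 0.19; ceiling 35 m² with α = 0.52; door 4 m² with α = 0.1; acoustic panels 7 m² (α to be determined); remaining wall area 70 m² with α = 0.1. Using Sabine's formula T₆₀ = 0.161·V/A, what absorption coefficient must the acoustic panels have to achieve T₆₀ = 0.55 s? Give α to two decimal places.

From T₆₀ = 0.161·V/A, the target T₆₀ = 0.55 s needs A = 0.161·120/0.55 = 35.13 m².
Absorption from the other surfaces = 35·0.19 + 35·0.52 + 4·0.1 + 70·0.1 = 32.25 m², so the acoustic panels must supply 2.88 m² over 7 m².
α = 2.88/7 = 0.411.

0.41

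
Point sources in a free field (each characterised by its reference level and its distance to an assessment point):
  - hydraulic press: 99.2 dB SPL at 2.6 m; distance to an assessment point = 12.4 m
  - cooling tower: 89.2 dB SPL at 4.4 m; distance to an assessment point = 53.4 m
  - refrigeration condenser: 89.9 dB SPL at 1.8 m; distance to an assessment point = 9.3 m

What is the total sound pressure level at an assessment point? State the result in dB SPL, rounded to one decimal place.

First find each source's level at the receiver (point-source: −20·log₁₀(r/r_ref)), then combine on an intensity basis.
hydraulic press: 99.2 − 20·log₁₀(12.4/2.6) = 99.2 − 13.57 = 85.63 dB SPL.
cooling tower: 89.2 − 20·log₁₀(53.4/4.4) = 89.2 − 21.68 = 67.52 dB SPL.
refrigeration condenser: 89.9 − 20·log₁₀(9.3/1.8) = 89.9 − 14.26 = 75.64 dB SPL.
Σ 10^(L/10) = 4.079e+08 → L_total = 10·log₁₀(4.079e+08) = 86.11 dB SPL.

86.1 dB SPL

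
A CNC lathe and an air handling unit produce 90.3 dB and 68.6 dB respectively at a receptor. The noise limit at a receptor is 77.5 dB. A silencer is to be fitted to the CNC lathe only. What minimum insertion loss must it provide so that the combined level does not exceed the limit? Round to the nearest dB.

The untreated sources together contribute 10^(68.6/10) = 7.244e+06, i.e. 68.60 dB.
To meet 77.5 dB overall, the treated CNC lathe may contribute at most 10^(77.5/10) − 7.244e+06 = 4.899e+07, i.e. 76.90 dB.
So the CNC lathe must be reduced from 90.3 to 76.90 dB: IL = 13.40 dB.

13 dB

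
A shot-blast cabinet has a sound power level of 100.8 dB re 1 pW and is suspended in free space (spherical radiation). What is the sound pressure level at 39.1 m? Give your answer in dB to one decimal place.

58.0 dB

L_p = L_w − 10·log₁₀(4π·r²) with r = 39.1 m.
4π·r² = 1.921e+04 m², 10·log₁₀ of that is 42.836 dB.
L_p = 100.8 − 42.836 = 57.96 dB.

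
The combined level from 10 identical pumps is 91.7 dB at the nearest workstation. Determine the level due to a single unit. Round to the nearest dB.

Dividing the total intensity by 10 lowers the level by 10·log₁₀ 10 = 10.000 dB: L₁ = 91.7 − 10.000.

82 dB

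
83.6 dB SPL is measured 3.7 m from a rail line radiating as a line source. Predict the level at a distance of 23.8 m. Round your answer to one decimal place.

For a line source, L₂ = L₁ − 10·log₁₀(r₂/r₁).
L₂ = 83.6 − 10·log₁₀(23.8/3.7) = 83.6 − 8.084 = 75.52 dB SPL.

75.5 dB SPL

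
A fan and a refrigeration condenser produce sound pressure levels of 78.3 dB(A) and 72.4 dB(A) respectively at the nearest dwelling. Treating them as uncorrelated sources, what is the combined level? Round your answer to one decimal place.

Incoherent sources combine by intensity addition: L_total = 10·log₁₀(Σ 10^(L_i/10)).
Σ 10^(L/10) = 10^(78.3/10) + 10^(72.4/10) = 8.499e+07.
L_total = 10·log₁₀(8.499e+07) = 79.29 dB(A).

79.3 dB(A)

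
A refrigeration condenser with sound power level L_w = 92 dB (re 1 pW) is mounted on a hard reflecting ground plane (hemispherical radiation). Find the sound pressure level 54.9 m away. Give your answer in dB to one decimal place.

49.2 dB

The power spreads over a hemisphere of area 2π·r², so L_p = L_w − 10·log₁₀(2π·r²).
2π·r² = 1.894e+04 m², 10·log₁₀ of that is 42.773 dB.
L_p = 92 − 42.773 = 49.23 dB.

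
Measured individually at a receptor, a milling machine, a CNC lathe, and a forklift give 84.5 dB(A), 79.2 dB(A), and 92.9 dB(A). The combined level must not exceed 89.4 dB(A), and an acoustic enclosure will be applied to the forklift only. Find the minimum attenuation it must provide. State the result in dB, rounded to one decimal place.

5.9 dB

The untreated sources together contribute 10^(84.5/10) + 10^(79.2/10) = 3.650e+08, i.e. 85.62 dB(A).
To meet 89.4 dB(A) overall, the treated forklift may contribute at most 10^(89.4/10) − 3.650e+08 = 5.059e+08, i.e. 87.04 dB(A).
So the forklift must be reduced from 92.9 to 87.04 dB(A): IL = 5.86 dB.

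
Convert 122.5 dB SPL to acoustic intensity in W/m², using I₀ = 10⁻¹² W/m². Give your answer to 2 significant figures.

I = I₀·10^(L/10) = 10⁻¹² × 10^(122.5/10) = 10^(0.250).

1.8 W/m²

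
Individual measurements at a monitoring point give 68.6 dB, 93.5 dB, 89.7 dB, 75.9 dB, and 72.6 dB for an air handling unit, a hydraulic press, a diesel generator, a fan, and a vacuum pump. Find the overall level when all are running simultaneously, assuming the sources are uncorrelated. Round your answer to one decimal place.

Incoherent sources combine by intensity addition: L_total = 10·log₁₀(Σ 10^(L_i/10)).
Σ 10^(L/10) = 10^(68.6/10) + 10^(93.5/10) + 10^(89.7/10) + 10^(75.9/10) + 10^(72.6/10) = 3.236e+09.
L_total = 10·log₁₀(3.236e+09) = 95.10 dB.

95.1 dB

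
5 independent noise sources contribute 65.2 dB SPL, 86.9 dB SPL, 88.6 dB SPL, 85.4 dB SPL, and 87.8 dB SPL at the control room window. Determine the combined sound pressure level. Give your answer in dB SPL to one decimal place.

93.4 dB SPL

Incoherent sources combine by intensity addition: L_total = 10·log₁₀(Σ 10^(L_i/10)).
Σ 10^(L/10) = 10^(65.2/10) + 10^(86.9/10) + 10^(88.6/10) + 10^(85.4/10) + 10^(87.8/10) = 2.167e+09.
L_total = 10·log₁₀(2.167e+09) = 93.36 dB SPL.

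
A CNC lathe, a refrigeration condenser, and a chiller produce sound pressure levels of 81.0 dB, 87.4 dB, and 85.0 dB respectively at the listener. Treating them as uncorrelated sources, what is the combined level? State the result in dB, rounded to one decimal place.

90.0 dB

Incoherent sources combine by intensity addition: L_total = 10·log₁₀(Σ 10^(L_i/10)).
Σ 10^(L/10) = 10^(81.0/10) + 10^(87.4/10) + 10^(85.0/10) = 9.917e+08.
L_total = 10·log₁₀(9.917e+08) = 89.96 dB.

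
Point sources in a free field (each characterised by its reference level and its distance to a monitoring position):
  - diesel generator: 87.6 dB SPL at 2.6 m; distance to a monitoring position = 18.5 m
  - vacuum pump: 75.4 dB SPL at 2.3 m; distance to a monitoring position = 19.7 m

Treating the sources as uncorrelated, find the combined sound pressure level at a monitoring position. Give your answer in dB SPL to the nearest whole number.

Propagate each source to the receiver with L = L_ref − 20·log₁₀(r/r_ref), then add intensities.
diesel generator: 87.6 − 20·log₁₀(18.5/2.6) = 87.6 − 17.04 = 70.56 dB SPL.
vacuum pump: 75.4 − 20·log₁₀(19.7/2.3) = 75.4 − 18.65 = 56.75 dB SPL.
Σ 10^(L/10) = 1.184e+07 → L_total = 10·log₁₀(1.184e+07) = 70.73 dB SPL.

71 dB SPL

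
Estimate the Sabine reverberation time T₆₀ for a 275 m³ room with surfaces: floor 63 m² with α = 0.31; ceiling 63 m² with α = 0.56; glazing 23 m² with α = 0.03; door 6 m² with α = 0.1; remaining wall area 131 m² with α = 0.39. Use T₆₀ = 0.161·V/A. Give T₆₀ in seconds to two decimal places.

Total absorption A = 63·0.31 + 63·0.56 + 23·0.03 + 6·0.1 + 131·0.39 = 107.19 m² sabins.
T₆₀ = 0.161 × 275 / 107.19 = 0.413 s.

0.41 s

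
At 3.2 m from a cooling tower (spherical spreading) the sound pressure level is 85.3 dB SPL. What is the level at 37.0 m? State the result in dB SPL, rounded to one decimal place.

For a point source, L₂ = L₁ − 20·log₁₀(r₂/r₁).
L₂ = 85.3 − 20·log₁₀(37.0/3.2) = 85.3 − 21.261 = 64.04 dB SPL.

64.0 dB SPL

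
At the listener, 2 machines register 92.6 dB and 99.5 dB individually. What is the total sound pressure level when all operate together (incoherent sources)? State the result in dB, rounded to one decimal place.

Incoherent sources combine by intensity addition: L_total = 10·log₁₀(Σ 10^(L_i/10)).
Σ 10^(L/10) = 10^(92.6/10) + 10^(99.5/10) = 1.073e+10.
L_total = 10·log₁₀(1.073e+10) = 100.31 dB.

100.3 dB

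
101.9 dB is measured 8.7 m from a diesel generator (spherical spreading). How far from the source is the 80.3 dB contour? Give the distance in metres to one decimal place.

104.6 m

For a point source L₁ − L₂ = 20·log₁₀(r₂/r₁), so r₂ = r₁·10^((L₁−L₂)/20).
r₂ = 8.7·10^((101.9−80.3)/20) = 8.7·10^(21.6/20) = 104.60 m.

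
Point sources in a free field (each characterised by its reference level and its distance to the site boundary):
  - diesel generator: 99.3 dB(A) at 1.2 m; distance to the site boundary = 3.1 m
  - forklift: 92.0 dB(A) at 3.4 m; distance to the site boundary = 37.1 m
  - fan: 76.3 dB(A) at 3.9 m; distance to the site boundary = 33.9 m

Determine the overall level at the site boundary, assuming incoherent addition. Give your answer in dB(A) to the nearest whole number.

91 dB(A)

First find each source's level at the receiver (point-source: −20·log₁₀(r/r_ref)), then combine on an intensity basis.
diesel generator: 99.3 − 20·log₁₀(3.1/1.2) = 99.3 − 8.24 = 91.06 dB(A).
forklift: 92.0 − 20·log₁₀(37.1/3.4) = 92.0 − 20.76 = 71.24 dB(A).
fan: 76.3 − 20·log₁₀(33.9/3.9) = 76.3 − 18.78 = 57.52 dB(A).
Σ 10^(L/10) = 1.289e+09 → L_total = 10·log₁₀(1.289e+09) = 91.10 dB(A).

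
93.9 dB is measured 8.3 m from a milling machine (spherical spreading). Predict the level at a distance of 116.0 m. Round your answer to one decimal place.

For a point source, L₂ = L₁ − 20·log₁₀(r₂/r₁).
L₂ = 93.9 − 20·log₁₀(116.0/8.3) = 93.9 − 22.908 = 70.99 dB.

71.0 dB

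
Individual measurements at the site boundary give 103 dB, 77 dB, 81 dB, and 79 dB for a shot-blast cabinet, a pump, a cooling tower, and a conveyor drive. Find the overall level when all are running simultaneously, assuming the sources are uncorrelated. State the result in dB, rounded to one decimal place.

Incoherent sources combine by intensity addition: L_total = 10·log₁₀(Σ 10^(L_i/10)).
Σ 10^(L/10) = 10^(103/10) + 10^(77/10) + 10^(81/10) + 10^(79/10) = 2.021e+10.
L_total = 10·log₁₀(2.021e+10) = 103.06 dB.

103.1 dB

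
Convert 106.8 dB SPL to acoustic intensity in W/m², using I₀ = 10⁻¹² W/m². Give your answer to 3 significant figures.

0.0479 W/m²

I = I₀·10^(L/10) = 10⁻¹² × 10^(106.8/10) = 10^(-1.320).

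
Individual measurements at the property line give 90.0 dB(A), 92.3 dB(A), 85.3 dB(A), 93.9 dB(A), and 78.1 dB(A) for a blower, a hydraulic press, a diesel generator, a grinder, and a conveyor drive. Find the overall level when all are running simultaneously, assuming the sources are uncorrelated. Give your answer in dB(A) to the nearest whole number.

97 dB(A)

For uncorrelated sources the intensities add, so convert each level to linear form, sum, and take 10·log₁₀ of the total.
Σ 10^(L/10) = 10^(90.0/10) + 10^(92.3/10) + 10^(85.3/10) + 10^(93.9/10) + 10^(78.1/10) = 5.556e+09.
L_total = 10·log₁₀(5.556e+09) = 97.45 dB(A).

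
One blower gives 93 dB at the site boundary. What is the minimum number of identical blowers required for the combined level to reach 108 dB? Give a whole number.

Need L₁ + 10·log₁₀ N ≥ 108, i.e. log₁₀ N ≥ 1.50.
N ≥ 10^(15.0/10) = 31.623, so N = 32.

32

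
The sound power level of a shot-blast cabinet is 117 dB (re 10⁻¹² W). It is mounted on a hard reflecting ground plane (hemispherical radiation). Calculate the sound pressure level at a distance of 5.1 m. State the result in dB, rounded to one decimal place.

94.9 dB

L_p = L_w − 10·log₁₀(2π·r²) with r = 5.1 m.
2π·r² = 163.4 m², 10·log₁₀ of that is 22.133 dB.
L_p = 117 − 22.133 = 94.87 dB.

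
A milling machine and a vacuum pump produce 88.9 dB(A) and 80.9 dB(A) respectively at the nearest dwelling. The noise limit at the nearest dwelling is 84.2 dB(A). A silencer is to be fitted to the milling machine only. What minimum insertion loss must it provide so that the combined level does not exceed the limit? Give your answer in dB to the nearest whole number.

7 dB

The untreated sources together contribute 10^(80.9/10) = 1.230e+08, i.e. 80.90 dB(A).
The limit corresponds to 10^(84.2/10) = 2.630e+08; subtracting the fixed part leaves 1.400e+08 for the milling machine, i.e. 81.46 dB(A).
So the milling machine must be reduced from 88.9 to 81.46 dB(A): IL = 7.44 dB.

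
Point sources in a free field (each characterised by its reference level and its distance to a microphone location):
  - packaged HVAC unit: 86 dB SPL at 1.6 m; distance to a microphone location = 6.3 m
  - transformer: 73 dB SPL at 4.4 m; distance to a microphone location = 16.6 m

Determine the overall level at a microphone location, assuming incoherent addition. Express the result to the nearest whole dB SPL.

74 dB SPL

Propagate each source to the receiver with L = L_ref − 20·log₁₀(r/r_ref), then add intensities.
packaged HVAC unit: 86 − 20·log₁₀(6.3/1.6) = 86 − 11.90 = 74.10 dB SPL.
transformer: 73 − 20·log₁₀(16.6/4.4) = 73 − 11.53 = 61.47 dB SPL.
Σ 10^(L/10) = 2.708e+07 → L_total = 10·log₁₀(2.708e+07) = 74.33 dB SPL.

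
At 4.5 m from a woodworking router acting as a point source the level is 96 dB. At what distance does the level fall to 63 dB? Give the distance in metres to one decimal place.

For a point source L₁ − L₂ = 20·log₁₀(r₂/r₁), so r₂ = r₁·10^((L₁−L₂)/20).
r₂ = 4.5·10^((96−63)/20) = 4.5·10^(33.0/20) = 201.01 m.

201.0 m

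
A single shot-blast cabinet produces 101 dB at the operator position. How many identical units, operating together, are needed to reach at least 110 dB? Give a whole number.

The shortfall is 110 − 101 = 9.0 dB, and N units add 10·log₁₀ N, so need 10·log₁₀ N ≥ 9.0.
N ≥ 10^(9.0/10) = 7.943, so N = 8.

8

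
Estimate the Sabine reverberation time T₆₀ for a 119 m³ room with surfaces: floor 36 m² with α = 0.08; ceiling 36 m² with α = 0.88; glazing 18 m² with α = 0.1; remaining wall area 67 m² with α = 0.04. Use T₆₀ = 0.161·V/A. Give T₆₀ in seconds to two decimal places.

A = Σ Sᵢαᵢ = 36·0.08 + 36·0.88 + 18·0.1 + 67·0.04 = 39.04 m².
T₆₀ = 0.161 × 119 / 39.04 = 0.491 s.

0.49 s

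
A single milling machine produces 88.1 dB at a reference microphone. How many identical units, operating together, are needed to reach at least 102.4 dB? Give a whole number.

The shortfall is 102.4 − 88.1 = 14.3 dB, and N units add 10·log₁₀ N, so need 10·log₁₀ N ≥ 14.3.
N ≥ 10^(14.3/10) = 26.915, so N = 27.

27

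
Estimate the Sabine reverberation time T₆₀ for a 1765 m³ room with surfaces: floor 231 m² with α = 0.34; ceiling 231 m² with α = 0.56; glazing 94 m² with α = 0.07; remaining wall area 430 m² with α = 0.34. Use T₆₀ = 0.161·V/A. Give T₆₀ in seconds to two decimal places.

0.79 s

Summing Sᵢαᵢ: 231·0.34 + 231·0.56 + 94·0.07 + 430·0.34 = 360.68 m².
T₆₀ = 0.161·V/A = 0.161·1765/360.68 = 0.788 s.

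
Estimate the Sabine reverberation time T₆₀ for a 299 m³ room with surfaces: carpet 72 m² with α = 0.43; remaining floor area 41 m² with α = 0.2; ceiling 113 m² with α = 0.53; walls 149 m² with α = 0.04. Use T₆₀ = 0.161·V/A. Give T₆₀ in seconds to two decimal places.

A = Σ Sᵢαᵢ = 72·0.43 + 41·0.2 + 113·0.53 + 149·0.04 = 105.01 m².
T₆₀ = 0.161·V/A = 0.161·299/105.01 = 0.458 s.

0.46 s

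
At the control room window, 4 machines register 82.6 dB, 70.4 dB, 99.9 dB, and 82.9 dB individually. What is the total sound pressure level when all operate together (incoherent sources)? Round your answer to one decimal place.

Incoherent sources combine by intensity addition: L_total = 10·log₁₀(Σ 10^(L_i/10)).
Σ 10^(L/10) = 10^(82.6/10) + 10^(70.4/10) + 10^(99.9/10) + 10^(82.9/10) = 1.016e+10.
L_total = 10·log₁₀(1.016e+10) = 100.07 dB.

100.1 dB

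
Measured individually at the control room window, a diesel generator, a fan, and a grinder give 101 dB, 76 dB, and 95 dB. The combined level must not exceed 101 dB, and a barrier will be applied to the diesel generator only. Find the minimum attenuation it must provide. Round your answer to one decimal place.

The untreated sources together contribute 10^(76/10) + 10^(95/10) = 3.202e+09, i.e. 95.05 dB.
To meet 101 dB overall, the treated diesel generator may contribute at most 10^(101/10) − 3.202e+09 = 9.387e+09, i.e. 99.73 dB.
So the diesel generator must be reduced from 101 to 99.73 dB: IL = 1.27 dB.

1.3 dB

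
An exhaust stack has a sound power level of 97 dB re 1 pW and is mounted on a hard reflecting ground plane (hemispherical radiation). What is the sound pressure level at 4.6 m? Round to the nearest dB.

The power spreads over a hemisphere of area 2π·r², so L_p = L_w − 10·log₁₀(2π·r²).
2π·r² = 133 m², 10·log₁₀ of that is 21.237 dB.
L_p = 97 − 21.237 = 75.76 dB.

76 dB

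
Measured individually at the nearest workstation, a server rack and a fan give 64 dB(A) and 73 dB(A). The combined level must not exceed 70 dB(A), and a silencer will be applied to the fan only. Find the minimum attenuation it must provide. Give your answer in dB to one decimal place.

The untreated sources together contribute 10^(64/10) = 2.512e+06, i.e. 64.00 dB(A).
The limit corresponds to 10^(70/10) = 1.000e+07; subtracting the fixed part leaves 7.488e+06 for the fan, i.e. 68.74 dB(A).
So the fan must be reduced from 73 to 68.74 dB(A): IL = 4.26 dB.

4.3 dB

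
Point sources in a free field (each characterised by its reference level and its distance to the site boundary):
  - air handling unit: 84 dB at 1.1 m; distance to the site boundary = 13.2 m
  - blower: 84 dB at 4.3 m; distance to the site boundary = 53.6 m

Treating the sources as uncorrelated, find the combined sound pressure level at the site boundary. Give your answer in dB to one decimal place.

Propagate each source to the receiver with L = L_ref − 20·log₁₀(r/r_ref), then add intensities.
air handling unit: 84 − 20·log₁₀(13.2/1.1) = 84 − 21.58 = 62.42 dB.
blower: 84 − 20·log₁₀(53.6/4.3) = 84 − 21.91 = 62.09 dB.
Σ 10^(L/10) = 3.361e+06 → L_total = 10·log₁₀(3.361e+06) = 65.26 dB.

65.3 dB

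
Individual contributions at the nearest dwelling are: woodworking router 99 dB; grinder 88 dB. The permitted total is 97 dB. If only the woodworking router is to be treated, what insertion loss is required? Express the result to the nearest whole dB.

The untreated sources together contribute 10^(88/10) = 6.310e+08, i.e. 88.00 dB.
The limit corresponds to 10^(97/10) = 5.012e+09; subtracting the fixed part leaves 4.381e+09 for the woodworking router, i.e. 96.42 dB.
So the woodworking router must be reduced from 99 to 96.42 dB: IL = 2.58 dB.

3 dB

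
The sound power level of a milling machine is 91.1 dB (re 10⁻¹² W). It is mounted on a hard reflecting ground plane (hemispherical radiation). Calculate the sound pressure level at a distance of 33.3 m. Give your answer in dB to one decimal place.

L_p = L_w − 10·log₁₀(2π·r²) with r = 33.3 m.
2π·r² = 6967 m², 10·log₁₀ of that is 38.431 dB.
L_p = 91.1 − 38.431 = 52.67 dB.

52.7 dB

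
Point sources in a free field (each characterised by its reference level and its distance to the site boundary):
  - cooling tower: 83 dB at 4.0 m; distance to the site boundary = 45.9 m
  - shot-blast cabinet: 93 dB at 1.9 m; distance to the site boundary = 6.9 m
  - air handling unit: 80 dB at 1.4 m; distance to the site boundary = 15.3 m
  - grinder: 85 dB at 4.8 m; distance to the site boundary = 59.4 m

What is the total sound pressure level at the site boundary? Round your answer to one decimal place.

First find each source's level at the receiver (point-source: −20·log₁₀(r/r_ref)), then combine on an intensity basis.
cooling tower: 83 − 20·log₁₀(45.9/4.0) = 83 − 21.20 = 61.80 dB.
shot-blast cabinet: 93 − 20·log₁₀(6.9/1.9) = 93 − 11.20 = 81.80 dB.
air handling unit: 80 − 20·log₁₀(15.3/1.4) = 80 − 20.77 = 59.23 dB.
grinder: 85 − 20·log₁₀(59.4/4.8) = 85 − 21.85 = 63.15 dB.
Σ 10^(L/10) = 1.557e+08 → L_total = 10·log₁₀(1.557e+08) = 81.92 dB.

81.9 dB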